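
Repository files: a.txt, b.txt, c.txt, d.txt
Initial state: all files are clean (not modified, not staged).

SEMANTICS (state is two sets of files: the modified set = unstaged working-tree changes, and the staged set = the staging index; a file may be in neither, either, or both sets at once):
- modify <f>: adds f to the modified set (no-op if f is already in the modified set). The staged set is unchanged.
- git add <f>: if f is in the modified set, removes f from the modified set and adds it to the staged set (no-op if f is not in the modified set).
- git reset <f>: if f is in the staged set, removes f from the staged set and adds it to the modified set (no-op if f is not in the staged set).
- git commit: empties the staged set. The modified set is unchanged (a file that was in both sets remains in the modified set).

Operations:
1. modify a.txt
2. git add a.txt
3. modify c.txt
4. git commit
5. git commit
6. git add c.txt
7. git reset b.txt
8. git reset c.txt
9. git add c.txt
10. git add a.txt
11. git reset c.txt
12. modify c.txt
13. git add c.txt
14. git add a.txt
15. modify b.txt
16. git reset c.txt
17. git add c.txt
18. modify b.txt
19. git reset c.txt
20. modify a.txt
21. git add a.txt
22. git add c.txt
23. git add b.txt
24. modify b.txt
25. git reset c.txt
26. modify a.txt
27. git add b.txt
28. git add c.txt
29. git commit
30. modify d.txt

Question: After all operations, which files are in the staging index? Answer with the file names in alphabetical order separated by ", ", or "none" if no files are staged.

Answer: none

Derivation:
After op 1 (modify a.txt): modified={a.txt} staged={none}
After op 2 (git add a.txt): modified={none} staged={a.txt}
After op 3 (modify c.txt): modified={c.txt} staged={a.txt}
After op 4 (git commit): modified={c.txt} staged={none}
After op 5 (git commit): modified={c.txt} staged={none}
After op 6 (git add c.txt): modified={none} staged={c.txt}
After op 7 (git reset b.txt): modified={none} staged={c.txt}
After op 8 (git reset c.txt): modified={c.txt} staged={none}
After op 9 (git add c.txt): modified={none} staged={c.txt}
After op 10 (git add a.txt): modified={none} staged={c.txt}
After op 11 (git reset c.txt): modified={c.txt} staged={none}
After op 12 (modify c.txt): modified={c.txt} staged={none}
After op 13 (git add c.txt): modified={none} staged={c.txt}
After op 14 (git add a.txt): modified={none} staged={c.txt}
After op 15 (modify b.txt): modified={b.txt} staged={c.txt}
After op 16 (git reset c.txt): modified={b.txt, c.txt} staged={none}
After op 17 (git add c.txt): modified={b.txt} staged={c.txt}
After op 18 (modify b.txt): modified={b.txt} staged={c.txt}
After op 19 (git reset c.txt): modified={b.txt, c.txt} staged={none}
After op 20 (modify a.txt): modified={a.txt, b.txt, c.txt} staged={none}
After op 21 (git add a.txt): modified={b.txt, c.txt} staged={a.txt}
After op 22 (git add c.txt): modified={b.txt} staged={a.txt, c.txt}
After op 23 (git add b.txt): modified={none} staged={a.txt, b.txt, c.txt}
After op 24 (modify b.txt): modified={b.txt} staged={a.txt, b.txt, c.txt}
After op 25 (git reset c.txt): modified={b.txt, c.txt} staged={a.txt, b.txt}
After op 26 (modify a.txt): modified={a.txt, b.txt, c.txt} staged={a.txt, b.txt}
After op 27 (git add b.txt): modified={a.txt, c.txt} staged={a.txt, b.txt}
After op 28 (git add c.txt): modified={a.txt} staged={a.txt, b.txt, c.txt}
After op 29 (git commit): modified={a.txt} staged={none}
After op 30 (modify d.txt): modified={a.txt, d.txt} staged={none}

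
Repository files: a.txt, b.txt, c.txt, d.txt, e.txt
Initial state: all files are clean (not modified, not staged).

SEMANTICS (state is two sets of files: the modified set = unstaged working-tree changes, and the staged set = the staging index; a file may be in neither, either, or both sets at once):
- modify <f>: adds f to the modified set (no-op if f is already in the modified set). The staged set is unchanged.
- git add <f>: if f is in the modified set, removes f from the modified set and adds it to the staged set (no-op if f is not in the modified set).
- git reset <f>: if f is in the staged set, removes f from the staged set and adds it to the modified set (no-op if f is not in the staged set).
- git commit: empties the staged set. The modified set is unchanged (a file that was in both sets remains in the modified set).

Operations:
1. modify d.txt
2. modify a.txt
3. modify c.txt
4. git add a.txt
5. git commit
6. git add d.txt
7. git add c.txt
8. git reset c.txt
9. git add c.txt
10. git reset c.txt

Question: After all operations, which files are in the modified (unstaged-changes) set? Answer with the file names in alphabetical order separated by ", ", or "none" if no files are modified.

After op 1 (modify d.txt): modified={d.txt} staged={none}
After op 2 (modify a.txt): modified={a.txt, d.txt} staged={none}
After op 3 (modify c.txt): modified={a.txt, c.txt, d.txt} staged={none}
After op 4 (git add a.txt): modified={c.txt, d.txt} staged={a.txt}
After op 5 (git commit): modified={c.txt, d.txt} staged={none}
After op 6 (git add d.txt): modified={c.txt} staged={d.txt}
After op 7 (git add c.txt): modified={none} staged={c.txt, d.txt}
After op 8 (git reset c.txt): modified={c.txt} staged={d.txt}
After op 9 (git add c.txt): modified={none} staged={c.txt, d.txt}
After op 10 (git reset c.txt): modified={c.txt} staged={d.txt}

Answer: c.txt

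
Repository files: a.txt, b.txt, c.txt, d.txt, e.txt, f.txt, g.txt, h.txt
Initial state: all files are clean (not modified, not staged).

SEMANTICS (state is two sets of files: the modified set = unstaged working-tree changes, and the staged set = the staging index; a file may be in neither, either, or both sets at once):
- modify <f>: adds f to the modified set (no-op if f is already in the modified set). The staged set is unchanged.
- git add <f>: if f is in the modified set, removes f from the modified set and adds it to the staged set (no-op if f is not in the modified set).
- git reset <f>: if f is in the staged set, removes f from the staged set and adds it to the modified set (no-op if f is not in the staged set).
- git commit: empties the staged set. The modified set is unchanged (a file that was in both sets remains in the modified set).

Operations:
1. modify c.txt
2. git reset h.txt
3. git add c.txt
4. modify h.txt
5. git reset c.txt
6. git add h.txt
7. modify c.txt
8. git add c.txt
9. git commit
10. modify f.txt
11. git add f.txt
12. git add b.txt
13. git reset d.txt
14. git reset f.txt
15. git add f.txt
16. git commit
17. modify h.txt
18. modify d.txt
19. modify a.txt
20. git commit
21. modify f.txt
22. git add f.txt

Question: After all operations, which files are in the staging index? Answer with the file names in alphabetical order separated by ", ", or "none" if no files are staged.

After op 1 (modify c.txt): modified={c.txt} staged={none}
After op 2 (git reset h.txt): modified={c.txt} staged={none}
After op 3 (git add c.txt): modified={none} staged={c.txt}
After op 4 (modify h.txt): modified={h.txt} staged={c.txt}
After op 5 (git reset c.txt): modified={c.txt, h.txt} staged={none}
After op 6 (git add h.txt): modified={c.txt} staged={h.txt}
After op 7 (modify c.txt): modified={c.txt} staged={h.txt}
After op 8 (git add c.txt): modified={none} staged={c.txt, h.txt}
After op 9 (git commit): modified={none} staged={none}
After op 10 (modify f.txt): modified={f.txt} staged={none}
After op 11 (git add f.txt): modified={none} staged={f.txt}
After op 12 (git add b.txt): modified={none} staged={f.txt}
After op 13 (git reset d.txt): modified={none} staged={f.txt}
After op 14 (git reset f.txt): modified={f.txt} staged={none}
After op 15 (git add f.txt): modified={none} staged={f.txt}
After op 16 (git commit): modified={none} staged={none}
After op 17 (modify h.txt): modified={h.txt} staged={none}
After op 18 (modify d.txt): modified={d.txt, h.txt} staged={none}
After op 19 (modify a.txt): modified={a.txt, d.txt, h.txt} staged={none}
After op 20 (git commit): modified={a.txt, d.txt, h.txt} staged={none}
After op 21 (modify f.txt): modified={a.txt, d.txt, f.txt, h.txt} staged={none}
After op 22 (git add f.txt): modified={a.txt, d.txt, h.txt} staged={f.txt}

Answer: f.txt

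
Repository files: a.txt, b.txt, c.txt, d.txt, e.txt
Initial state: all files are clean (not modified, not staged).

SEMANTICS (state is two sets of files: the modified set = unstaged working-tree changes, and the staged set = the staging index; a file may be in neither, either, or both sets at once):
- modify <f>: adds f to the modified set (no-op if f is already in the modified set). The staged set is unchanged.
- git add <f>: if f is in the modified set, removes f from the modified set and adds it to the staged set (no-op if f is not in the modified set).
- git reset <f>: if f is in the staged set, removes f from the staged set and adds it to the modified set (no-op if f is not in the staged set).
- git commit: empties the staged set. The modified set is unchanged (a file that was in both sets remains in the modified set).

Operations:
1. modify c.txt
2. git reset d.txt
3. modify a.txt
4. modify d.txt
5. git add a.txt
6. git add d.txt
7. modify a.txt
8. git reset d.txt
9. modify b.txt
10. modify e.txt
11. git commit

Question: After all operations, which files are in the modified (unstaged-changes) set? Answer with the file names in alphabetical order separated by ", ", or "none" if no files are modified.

Answer: a.txt, b.txt, c.txt, d.txt, e.txt

Derivation:
After op 1 (modify c.txt): modified={c.txt} staged={none}
After op 2 (git reset d.txt): modified={c.txt} staged={none}
After op 3 (modify a.txt): modified={a.txt, c.txt} staged={none}
After op 4 (modify d.txt): modified={a.txt, c.txt, d.txt} staged={none}
After op 5 (git add a.txt): modified={c.txt, d.txt} staged={a.txt}
After op 6 (git add d.txt): modified={c.txt} staged={a.txt, d.txt}
After op 7 (modify a.txt): modified={a.txt, c.txt} staged={a.txt, d.txt}
After op 8 (git reset d.txt): modified={a.txt, c.txt, d.txt} staged={a.txt}
After op 9 (modify b.txt): modified={a.txt, b.txt, c.txt, d.txt} staged={a.txt}
After op 10 (modify e.txt): modified={a.txt, b.txt, c.txt, d.txt, e.txt} staged={a.txt}
After op 11 (git commit): modified={a.txt, b.txt, c.txt, d.txt, e.txt} staged={none}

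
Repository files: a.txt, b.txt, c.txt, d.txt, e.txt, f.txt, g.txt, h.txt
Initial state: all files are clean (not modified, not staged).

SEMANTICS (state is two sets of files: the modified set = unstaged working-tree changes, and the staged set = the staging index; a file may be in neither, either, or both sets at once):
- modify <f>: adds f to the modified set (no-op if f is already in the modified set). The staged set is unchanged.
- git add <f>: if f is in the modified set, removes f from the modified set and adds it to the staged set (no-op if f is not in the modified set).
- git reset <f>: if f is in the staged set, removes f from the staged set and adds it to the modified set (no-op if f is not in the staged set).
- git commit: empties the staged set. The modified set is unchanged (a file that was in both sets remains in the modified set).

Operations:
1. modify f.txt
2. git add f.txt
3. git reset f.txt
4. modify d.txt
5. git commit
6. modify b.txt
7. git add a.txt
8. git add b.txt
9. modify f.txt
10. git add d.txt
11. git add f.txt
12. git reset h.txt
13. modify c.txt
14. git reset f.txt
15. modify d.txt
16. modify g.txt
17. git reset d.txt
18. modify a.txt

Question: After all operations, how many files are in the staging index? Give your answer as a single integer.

After op 1 (modify f.txt): modified={f.txt} staged={none}
After op 2 (git add f.txt): modified={none} staged={f.txt}
After op 3 (git reset f.txt): modified={f.txt} staged={none}
After op 4 (modify d.txt): modified={d.txt, f.txt} staged={none}
After op 5 (git commit): modified={d.txt, f.txt} staged={none}
After op 6 (modify b.txt): modified={b.txt, d.txt, f.txt} staged={none}
After op 7 (git add a.txt): modified={b.txt, d.txt, f.txt} staged={none}
After op 8 (git add b.txt): modified={d.txt, f.txt} staged={b.txt}
After op 9 (modify f.txt): modified={d.txt, f.txt} staged={b.txt}
After op 10 (git add d.txt): modified={f.txt} staged={b.txt, d.txt}
After op 11 (git add f.txt): modified={none} staged={b.txt, d.txt, f.txt}
After op 12 (git reset h.txt): modified={none} staged={b.txt, d.txt, f.txt}
After op 13 (modify c.txt): modified={c.txt} staged={b.txt, d.txt, f.txt}
After op 14 (git reset f.txt): modified={c.txt, f.txt} staged={b.txt, d.txt}
After op 15 (modify d.txt): modified={c.txt, d.txt, f.txt} staged={b.txt, d.txt}
After op 16 (modify g.txt): modified={c.txt, d.txt, f.txt, g.txt} staged={b.txt, d.txt}
After op 17 (git reset d.txt): modified={c.txt, d.txt, f.txt, g.txt} staged={b.txt}
After op 18 (modify a.txt): modified={a.txt, c.txt, d.txt, f.txt, g.txt} staged={b.txt}
Final staged set: {b.txt} -> count=1

Answer: 1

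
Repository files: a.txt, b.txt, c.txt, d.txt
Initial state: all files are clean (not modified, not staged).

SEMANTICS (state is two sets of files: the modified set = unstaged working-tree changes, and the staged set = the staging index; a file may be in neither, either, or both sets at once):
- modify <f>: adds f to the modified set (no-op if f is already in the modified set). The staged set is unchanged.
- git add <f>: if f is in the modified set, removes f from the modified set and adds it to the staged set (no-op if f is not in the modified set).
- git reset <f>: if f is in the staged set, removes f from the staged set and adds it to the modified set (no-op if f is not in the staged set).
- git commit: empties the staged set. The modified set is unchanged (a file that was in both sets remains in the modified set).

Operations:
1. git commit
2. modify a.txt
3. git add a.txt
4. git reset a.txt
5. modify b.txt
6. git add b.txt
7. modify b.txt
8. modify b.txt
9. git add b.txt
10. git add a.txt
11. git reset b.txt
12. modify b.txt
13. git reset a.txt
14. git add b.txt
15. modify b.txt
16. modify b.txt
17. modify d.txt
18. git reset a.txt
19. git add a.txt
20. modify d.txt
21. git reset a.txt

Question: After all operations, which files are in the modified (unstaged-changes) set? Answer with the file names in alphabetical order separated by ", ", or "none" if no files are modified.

Answer: a.txt, b.txt, d.txt

Derivation:
After op 1 (git commit): modified={none} staged={none}
After op 2 (modify a.txt): modified={a.txt} staged={none}
After op 3 (git add a.txt): modified={none} staged={a.txt}
After op 4 (git reset a.txt): modified={a.txt} staged={none}
After op 5 (modify b.txt): modified={a.txt, b.txt} staged={none}
After op 6 (git add b.txt): modified={a.txt} staged={b.txt}
After op 7 (modify b.txt): modified={a.txt, b.txt} staged={b.txt}
After op 8 (modify b.txt): modified={a.txt, b.txt} staged={b.txt}
After op 9 (git add b.txt): modified={a.txt} staged={b.txt}
After op 10 (git add a.txt): modified={none} staged={a.txt, b.txt}
After op 11 (git reset b.txt): modified={b.txt} staged={a.txt}
After op 12 (modify b.txt): modified={b.txt} staged={a.txt}
After op 13 (git reset a.txt): modified={a.txt, b.txt} staged={none}
After op 14 (git add b.txt): modified={a.txt} staged={b.txt}
After op 15 (modify b.txt): modified={a.txt, b.txt} staged={b.txt}
After op 16 (modify b.txt): modified={a.txt, b.txt} staged={b.txt}
After op 17 (modify d.txt): modified={a.txt, b.txt, d.txt} staged={b.txt}
After op 18 (git reset a.txt): modified={a.txt, b.txt, d.txt} staged={b.txt}
After op 19 (git add a.txt): modified={b.txt, d.txt} staged={a.txt, b.txt}
After op 20 (modify d.txt): modified={b.txt, d.txt} staged={a.txt, b.txt}
After op 21 (git reset a.txt): modified={a.txt, b.txt, d.txt} staged={b.txt}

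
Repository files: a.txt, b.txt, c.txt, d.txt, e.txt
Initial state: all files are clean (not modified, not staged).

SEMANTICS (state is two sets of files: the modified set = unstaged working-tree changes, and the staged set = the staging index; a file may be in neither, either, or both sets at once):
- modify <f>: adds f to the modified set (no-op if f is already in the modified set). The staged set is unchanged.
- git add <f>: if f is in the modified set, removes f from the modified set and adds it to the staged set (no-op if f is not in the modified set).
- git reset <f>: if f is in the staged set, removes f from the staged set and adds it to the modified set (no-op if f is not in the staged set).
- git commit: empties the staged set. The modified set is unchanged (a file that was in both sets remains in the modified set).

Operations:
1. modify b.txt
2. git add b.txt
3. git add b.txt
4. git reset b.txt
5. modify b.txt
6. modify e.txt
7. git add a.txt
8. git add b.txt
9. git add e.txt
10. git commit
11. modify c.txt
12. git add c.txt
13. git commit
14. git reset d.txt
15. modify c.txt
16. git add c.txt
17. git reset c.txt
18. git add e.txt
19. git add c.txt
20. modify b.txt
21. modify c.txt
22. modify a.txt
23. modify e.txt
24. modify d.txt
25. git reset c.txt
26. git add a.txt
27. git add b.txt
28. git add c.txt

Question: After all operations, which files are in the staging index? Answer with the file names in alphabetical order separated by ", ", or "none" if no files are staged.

After op 1 (modify b.txt): modified={b.txt} staged={none}
After op 2 (git add b.txt): modified={none} staged={b.txt}
After op 3 (git add b.txt): modified={none} staged={b.txt}
After op 4 (git reset b.txt): modified={b.txt} staged={none}
After op 5 (modify b.txt): modified={b.txt} staged={none}
After op 6 (modify e.txt): modified={b.txt, e.txt} staged={none}
After op 7 (git add a.txt): modified={b.txt, e.txt} staged={none}
After op 8 (git add b.txt): modified={e.txt} staged={b.txt}
After op 9 (git add e.txt): modified={none} staged={b.txt, e.txt}
After op 10 (git commit): modified={none} staged={none}
After op 11 (modify c.txt): modified={c.txt} staged={none}
After op 12 (git add c.txt): modified={none} staged={c.txt}
After op 13 (git commit): modified={none} staged={none}
After op 14 (git reset d.txt): modified={none} staged={none}
After op 15 (modify c.txt): modified={c.txt} staged={none}
After op 16 (git add c.txt): modified={none} staged={c.txt}
After op 17 (git reset c.txt): modified={c.txt} staged={none}
After op 18 (git add e.txt): modified={c.txt} staged={none}
After op 19 (git add c.txt): modified={none} staged={c.txt}
After op 20 (modify b.txt): modified={b.txt} staged={c.txt}
After op 21 (modify c.txt): modified={b.txt, c.txt} staged={c.txt}
After op 22 (modify a.txt): modified={a.txt, b.txt, c.txt} staged={c.txt}
After op 23 (modify e.txt): modified={a.txt, b.txt, c.txt, e.txt} staged={c.txt}
After op 24 (modify d.txt): modified={a.txt, b.txt, c.txt, d.txt, e.txt} staged={c.txt}
After op 25 (git reset c.txt): modified={a.txt, b.txt, c.txt, d.txt, e.txt} staged={none}
After op 26 (git add a.txt): modified={b.txt, c.txt, d.txt, e.txt} staged={a.txt}
After op 27 (git add b.txt): modified={c.txt, d.txt, e.txt} staged={a.txt, b.txt}
After op 28 (git add c.txt): modified={d.txt, e.txt} staged={a.txt, b.txt, c.txt}

Answer: a.txt, b.txt, c.txt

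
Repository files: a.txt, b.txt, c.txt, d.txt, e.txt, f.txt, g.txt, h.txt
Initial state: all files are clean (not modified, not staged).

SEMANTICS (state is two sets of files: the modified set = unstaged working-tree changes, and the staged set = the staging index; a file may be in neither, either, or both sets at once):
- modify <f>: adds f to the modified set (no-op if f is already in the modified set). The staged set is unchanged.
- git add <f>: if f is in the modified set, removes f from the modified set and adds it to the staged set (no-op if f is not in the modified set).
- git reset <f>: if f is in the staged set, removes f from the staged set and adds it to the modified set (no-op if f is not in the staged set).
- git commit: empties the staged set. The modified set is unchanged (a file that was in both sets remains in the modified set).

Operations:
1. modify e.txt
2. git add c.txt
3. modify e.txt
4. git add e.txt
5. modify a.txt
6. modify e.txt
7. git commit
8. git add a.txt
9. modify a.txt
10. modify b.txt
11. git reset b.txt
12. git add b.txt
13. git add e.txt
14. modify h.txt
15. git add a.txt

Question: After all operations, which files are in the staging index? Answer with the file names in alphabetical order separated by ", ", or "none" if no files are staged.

Answer: a.txt, b.txt, e.txt

Derivation:
After op 1 (modify e.txt): modified={e.txt} staged={none}
After op 2 (git add c.txt): modified={e.txt} staged={none}
After op 3 (modify e.txt): modified={e.txt} staged={none}
After op 4 (git add e.txt): modified={none} staged={e.txt}
After op 5 (modify a.txt): modified={a.txt} staged={e.txt}
After op 6 (modify e.txt): modified={a.txt, e.txt} staged={e.txt}
After op 7 (git commit): modified={a.txt, e.txt} staged={none}
After op 8 (git add a.txt): modified={e.txt} staged={a.txt}
After op 9 (modify a.txt): modified={a.txt, e.txt} staged={a.txt}
After op 10 (modify b.txt): modified={a.txt, b.txt, e.txt} staged={a.txt}
After op 11 (git reset b.txt): modified={a.txt, b.txt, e.txt} staged={a.txt}
After op 12 (git add b.txt): modified={a.txt, e.txt} staged={a.txt, b.txt}
After op 13 (git add e.txt): modified={a.txt} staged={a.txt, b.txt, e.txt}
After op 14 (modify h.txt): modified={a.txt, h.txt} staged={a.txt, b.txt, e.txt}
After op 15 (git add a.txt): modified={h.txt} staged={a.txt, b.txt, e.txt}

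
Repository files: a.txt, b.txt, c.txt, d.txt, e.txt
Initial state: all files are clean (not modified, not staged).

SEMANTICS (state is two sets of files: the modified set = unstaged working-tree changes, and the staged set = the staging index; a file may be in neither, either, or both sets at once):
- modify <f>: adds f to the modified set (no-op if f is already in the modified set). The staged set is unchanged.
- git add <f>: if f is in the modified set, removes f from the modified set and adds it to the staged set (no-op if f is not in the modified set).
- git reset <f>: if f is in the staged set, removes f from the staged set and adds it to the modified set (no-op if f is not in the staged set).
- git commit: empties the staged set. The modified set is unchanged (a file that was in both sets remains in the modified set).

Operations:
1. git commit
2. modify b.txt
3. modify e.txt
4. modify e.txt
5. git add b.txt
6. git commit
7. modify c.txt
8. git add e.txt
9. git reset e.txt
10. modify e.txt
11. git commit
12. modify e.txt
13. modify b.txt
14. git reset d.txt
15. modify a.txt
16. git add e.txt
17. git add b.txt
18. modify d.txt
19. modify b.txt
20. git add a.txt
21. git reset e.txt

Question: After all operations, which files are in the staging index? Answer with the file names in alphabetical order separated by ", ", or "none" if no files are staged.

After op 1 (git commit): modified={none} staged={none}
After op 2 (modify b.txt): modified={b.txt} staged={none}
After op 3 (modify e.txt): modified={b.txt, e.txt} staged={none}
After op 4 (modify e.txt): modified={b.txt, e.txt} staged={none}
After op 5 (git add b.txt): modified={e.txt} staged={b.txt}
After op 6 (git commit): modified={e.txt} staged={none}
After op 7 (modify c.txt): modified={c.txt, e.txt} staged={none}
After op 8 (git add e.txt): modified={c.txt} staged={e.txt}
After op 9 (git reset e.txt): modified={c.txt, e.txt} staged={none}
After op 10 (modify e.txt): modified={c.txt, e.txt} staged={none}
After op 11 (git commit): modified={c.txt, e.txt} staged={none}
After op 12 (modify e.txt): modified={c.txt, e.txt} staged={none}
After op 13 (modify b.txt): modified={b.txt, c.txt, e.txt} staged={none}
After op 14 (git reset d.txt): modified={b.txt, c.txt, e.txt} staged={none}
After op 15 (modify a.txt): modified={a.txt, b.txt, c.txt, e.txt} staged={none}
After op 16 (git add e.txt): modified={a.txt, b.txt, c.txt} staged={e.txt}
After op 17 (git add b.txt): modified={a.txt, c.txt} staged={b.txt, e.txt}
After op 18 (modify d.txt): modified={a.txt, c.txt, d.txt} staged={b.txt, e.txt}
After op 19 (modify b.txt): modified={a.txt, b.txt, c.txt, d.txt} staged={b.txt, e.txt}
After op 20 (git add a.txt): modified={b.txt, c.txt, d.txt} staged={a.txt, b.txt, e.txt}
After op 21 (git reset e.txt): modified={b.txt, c.txt, d.txt, e.txt} staged={a.txt, b.txt}

Answer: a.txt, b.txt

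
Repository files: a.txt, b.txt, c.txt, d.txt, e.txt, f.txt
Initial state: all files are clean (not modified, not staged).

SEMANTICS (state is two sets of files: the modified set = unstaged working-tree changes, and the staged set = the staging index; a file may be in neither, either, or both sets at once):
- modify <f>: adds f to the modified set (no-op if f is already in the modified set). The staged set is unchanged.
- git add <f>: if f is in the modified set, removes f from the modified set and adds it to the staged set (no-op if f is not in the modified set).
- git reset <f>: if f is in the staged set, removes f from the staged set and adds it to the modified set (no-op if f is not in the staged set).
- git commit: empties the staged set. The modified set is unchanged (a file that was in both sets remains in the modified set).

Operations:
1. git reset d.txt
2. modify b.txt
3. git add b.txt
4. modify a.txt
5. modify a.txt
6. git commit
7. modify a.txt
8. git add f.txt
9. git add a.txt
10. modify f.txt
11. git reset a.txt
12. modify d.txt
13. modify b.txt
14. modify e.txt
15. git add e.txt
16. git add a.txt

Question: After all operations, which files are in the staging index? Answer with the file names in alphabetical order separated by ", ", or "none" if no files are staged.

After op 1 (git reset d.txt): modified={none} staged={none}
After op 2 (modify b.txt): modified={b.txt} staged={none}
After op 3 (git add b.txt): modified={none} staged={b.txt}
After op 4 (modify a.txt): modified={a.txt} staged={b.txt}
After op 5 (modify a.txt): modified={a.txt} staged={b.txt}
After op 6 (git commit): modified={a.txt} staged={none}
After op 7 (modify a.txt): modified={a.txt} staged={none}
After op 8 (git add f.txt): modified={a.txt} staged={none}
After op 9 (git add a.txt): modified={none} staged={a.txt}
After op 10 (modify f.txt): modified={f.txt} staged={a.txt}
After op 11 (git reset a.txt): modified={a.txt, f.txt} staged={none}
After op 12 (modify d.txt): modified={a.txt, d.txt, f.txt} staged={none}
After op 13 (modify b.txt): modified={a.txt, b.txt, d.txt, f.txt} staged={none}
After op 14 (modify e.txt): modified={a.txt, b.txt, d.txt, e.txt, f.txt} staged={none}
After op 15 (git add e.txt): modified={a.txt, b.txt, d.txt, f.txt} staged={e.txt}
After op 16 (git add a.txt): modified={b.txt, d.txt, f.txt} staged={a.txt, e.txt}

Answer: a.txt, e.txt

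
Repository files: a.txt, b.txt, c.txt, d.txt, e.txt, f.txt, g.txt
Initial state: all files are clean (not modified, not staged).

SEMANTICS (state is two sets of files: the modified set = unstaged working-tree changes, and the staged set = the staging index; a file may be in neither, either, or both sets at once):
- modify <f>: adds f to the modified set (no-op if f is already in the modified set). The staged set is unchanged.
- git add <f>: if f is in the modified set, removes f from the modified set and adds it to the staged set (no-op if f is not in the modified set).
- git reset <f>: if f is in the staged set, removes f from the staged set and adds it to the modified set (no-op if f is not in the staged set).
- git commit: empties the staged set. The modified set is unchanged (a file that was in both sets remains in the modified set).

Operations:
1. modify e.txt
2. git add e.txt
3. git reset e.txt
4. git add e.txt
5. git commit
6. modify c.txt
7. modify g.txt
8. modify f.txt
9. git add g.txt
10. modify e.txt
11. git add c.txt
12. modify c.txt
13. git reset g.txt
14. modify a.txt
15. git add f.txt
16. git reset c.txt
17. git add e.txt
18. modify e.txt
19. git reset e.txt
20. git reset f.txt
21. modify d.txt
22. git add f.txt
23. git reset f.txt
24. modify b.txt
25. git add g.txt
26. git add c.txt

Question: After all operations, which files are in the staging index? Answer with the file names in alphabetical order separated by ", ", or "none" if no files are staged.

Answer: c.txt, g.txt

Derivation:
After op 1 (modify e.txt): modified={e.txt} staged={none}
After op 2 (git add e.txt): modified={none} staged={e.txt}
After op 3 (git reset e.txt): modified={e.txt} staged={none}
After op 4 (git add e.txt): modified={none} staged={e.txt}
After op 5 (git commit): modified={none} staged={none}
After op 6 (modify c.txt): modified={c.txt} staged={none}
After op 7 (modify g.txt): modified={c.txt, g.txt} staged={none}
After op 8 (modify f.txt): modified={c.txt, f.txt, g.txt} staged={none}
After op 9 (git add g.txt): modified={c.txt, f.txt} staged={g.txt}
After op 10 (modify e.txt): modified={c.txt, e.txt, f.txt} staged={g.txt}
After op 11 (git add c.txt): modified={e.txt, f.txt} staged={c.txt, g.txt}
After op 12 (modify c.txt): modified={c.txt, e.txt, f.txt} staged={c.txt, g.txt}
After op 13 (git reset g.txt): modified={c.txt, e.txt, f.txt, g.txt} staged={c.txt}
After op 14 (modify a.txt): modified={a.txt, c.txt, e.txt, f.txt, g.txt} staged={c.txt}
After op 15 (git add f.txt): modified={a.txt, c.txt, e.txt, g.txt} staged={c.txt, f.txt}
After op 16 (git reset c.txt): modified={a.txt, c.txt, e.txt, g.txt} staged={f.txt}
After op 17 (git add e.txt): modified={a.txt, c.txt, g.txt} staged={e.txt, f.txt}
After op 18 (modify e.txt): modified={a.txt, c.txt, e.txt, g.txt} staged={e.txt, f.txt}
After op 19 (git reset e.txt): modified={a.txt, c.txt, e.txt, g.txt} staged={f.txt}
After op 20 (git reset f.txt): modified={a.txt, c.txt, e.txt, f.txt, g.txt} staged={none}
After op 21 (modify d.txt): modified={a.txt, c.txt, d.txt, e.txt, f.txt, g.txt} staged={none}
After op 22 (git add f.txt): modified={a.txt, c.txt, d.txt, e.txt, g.txt} staged={f.txt}
After op 23 (git reset f.txt): modified={a.txt, c.txt, d.txt, e.txt, f.txt, g.txt} staged={none}
After op 24 (modify b.txt): modified={a.txt, b.txt, c.txt, d.txt, e.txt, f.txt, g.txt} staged={none}
After op 25 (git add g.txt): modified={a.txt, b.txt, c.txt, d.txt, e.txt, f.txt} staged={g.txt}
After op 26 (git add c.txt): modified={a.txt, b.txt, d.txt, e.txt, f.txt} staged={c.txt, g.txt}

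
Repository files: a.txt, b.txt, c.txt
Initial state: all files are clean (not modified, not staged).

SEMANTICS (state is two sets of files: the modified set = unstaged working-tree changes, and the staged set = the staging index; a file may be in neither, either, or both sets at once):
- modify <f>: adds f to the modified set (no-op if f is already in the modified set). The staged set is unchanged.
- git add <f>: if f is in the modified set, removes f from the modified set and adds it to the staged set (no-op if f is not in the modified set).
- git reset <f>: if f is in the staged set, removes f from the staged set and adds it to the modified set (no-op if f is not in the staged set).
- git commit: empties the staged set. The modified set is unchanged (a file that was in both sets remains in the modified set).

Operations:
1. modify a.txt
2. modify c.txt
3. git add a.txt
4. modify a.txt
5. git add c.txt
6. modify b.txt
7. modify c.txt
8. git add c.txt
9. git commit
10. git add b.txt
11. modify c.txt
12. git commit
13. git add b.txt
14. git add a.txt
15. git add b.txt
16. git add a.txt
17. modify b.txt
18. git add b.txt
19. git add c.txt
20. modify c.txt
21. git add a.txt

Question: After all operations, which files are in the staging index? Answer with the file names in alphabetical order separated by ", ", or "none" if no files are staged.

Answer: a.txt, b.txt, c.txt

Derivation:
After op 1 (modify a.txt): modified={a.txt} staged={none}
After op 2 (modify c.txt): modified={a.txt, c.txt} staged={none}
After op 3 (git add a.txt): modified={c.txt} staged={a.txt}
After op 4 (modify a.txt): modified={a.txt, c.txt} staged={a.txt}
After op 5 (git add c.txt): modified={a.txt} staged={a.txt, c.txt}
After op 6 (modify b.txt): modified={a.txt, b.txt} staged={a.txt, c.txt}
After op 7 (modify c.txt): modified={a.txt, b.txt, c.txt} staged={a.txt, c.txt}
After op 8 (git add c.txt): modified={a.txt, b.txt} staged={a.txt, c.txt}
After op 9 (git commit): modified={a.txt, b.txt} staged={none}
After op 10 (git add b.txt): modified={a.txt} staged={b.txt}
After op 11 (modify c.txt): modified={a.txt, c.txt} staged={b.txt}
After op 12 (git commit): modified={a.txt, c.txt} staged={none}
After op 13 (git add b.txt): modified={a.txt, c.txt} staged={none}
After op 14 (git add a.txt): modified={c.txt} staged={a.txt}
After op 15 (git add b.txt): modified={c.txt} staged={a.txt}
After op 16 (git add a.txt): modified={c.txt} staged={a.txt}
After op 17 (modify b.txt): modified={b.txt, c.txt} staged={a.txt}
After op 18 (git add b.txt): modified={c.txt} staged={a.txt, b.txt}
After op 19 (git add c.txt): modified={none} staged={a.txt, b.txt, c.txt}
After op 20 (modify c.txt): modified={c.txt} staged={a.txt, b.txt, c.txt}
After op 21 (git add a.txt): modified={c.txt} staged={a.txt, b.txt, c.txt}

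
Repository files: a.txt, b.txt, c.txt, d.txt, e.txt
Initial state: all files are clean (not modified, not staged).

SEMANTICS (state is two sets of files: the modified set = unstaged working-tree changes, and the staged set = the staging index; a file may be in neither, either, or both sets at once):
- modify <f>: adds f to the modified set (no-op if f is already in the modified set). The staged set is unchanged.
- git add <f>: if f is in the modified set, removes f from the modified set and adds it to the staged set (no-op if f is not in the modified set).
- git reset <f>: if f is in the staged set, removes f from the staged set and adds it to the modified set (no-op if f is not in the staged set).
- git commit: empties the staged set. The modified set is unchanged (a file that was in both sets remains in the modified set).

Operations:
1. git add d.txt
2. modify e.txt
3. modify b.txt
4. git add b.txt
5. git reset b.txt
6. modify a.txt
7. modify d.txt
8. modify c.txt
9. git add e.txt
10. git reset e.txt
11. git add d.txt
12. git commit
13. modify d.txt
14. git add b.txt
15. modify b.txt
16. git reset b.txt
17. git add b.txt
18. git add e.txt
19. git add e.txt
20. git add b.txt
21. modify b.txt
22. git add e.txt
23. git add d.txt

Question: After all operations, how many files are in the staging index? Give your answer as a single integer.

Answer: 3

Derivation:
After op 1 (git add d.txt): modified={none} staged={none}
After op 2 (modify e.txt): modified={e.txt} staged={none}
After op 3 (modify b.txt): modified={b.txt, e.txt} staged={none}
After op 4 (git add b.txt): modified={e.txt} staged={b.txt}
After op 5 (git reset b.txt): modified={b.txt, e.txt} staged={none}
After op 6 (modify a.txt): modified={a.txt, b.txt, e.txt} staged={none}
After op 7 (modify d.txt): modified={a.txt, b.txt, d.txt, e.txt} staged={none}
After op 8 (modify c.txt): modified={a.txt, b.txt, c.txt, d.txt, e.txt} staged={none}
After op 9 (git add e.txt): modified={a.txt, b.txt, c.txt, d.txt} staged={e.txt}
After op 10 (git reset e.txt): modified={a.txt, b.txt, c.txt, d.txt, e.txt} staged={none}
After op 11 (git add d.txt): modified={a.txt, b.txt, c.txt, e.txt} staged={d.txt}
After op 12 (git commit): modified={a.txt, b.txt, c.txt, e.txt} staged={none}
After op 13 (modify d.txt): modified={a.txt, b.txt, c.txt, d.txt, e.txt} staged={none}
After op 14 (git add b.txt): modified={a.txt, c.txt, d.txt, e.txt} staged={b.txt}
After op 15 (modify b.txt): modified={a.txt, b.txt, c.txt, d.txt, e.txt} staged={b.txt}
After op 16 (git reset b.txt): modified={a.txt, b.txt, c.txt, d.txt, e.txt} staged={none}
After op 17 (git add b.txt): modified={a.txt, c.txt, d.txt, e.txt} staged={b.txt}
After op 18 (git add e.txt): modified={a.txt, c.txt, d.txt} staged={b.txt, e.txt}
After op 19 (git add e.txt): modified={a.txt, c.txt, d.txt} staged={b.txt, e.txt}
After op 20 (git add b.txt): modified={a.txt, c.txt, d.txt} staged={b.txt, e.txt}
After op 21 (modify b.txt): modified={a.txt, b.txt, c.txt, d.txt} staged={b.txt, e.txt}
After op 22 (git add e.txt): modified={a.txt, b.txt, c.txt, d.txt} staged={b.txt, e.txt}
After op 23 (git add d.txt): modified={a.txt, b.txt, c.txt} staged={b.txt, d.txt, e.txt}
Final staged set: {b.txt, d.txt, e.txt} -> count=3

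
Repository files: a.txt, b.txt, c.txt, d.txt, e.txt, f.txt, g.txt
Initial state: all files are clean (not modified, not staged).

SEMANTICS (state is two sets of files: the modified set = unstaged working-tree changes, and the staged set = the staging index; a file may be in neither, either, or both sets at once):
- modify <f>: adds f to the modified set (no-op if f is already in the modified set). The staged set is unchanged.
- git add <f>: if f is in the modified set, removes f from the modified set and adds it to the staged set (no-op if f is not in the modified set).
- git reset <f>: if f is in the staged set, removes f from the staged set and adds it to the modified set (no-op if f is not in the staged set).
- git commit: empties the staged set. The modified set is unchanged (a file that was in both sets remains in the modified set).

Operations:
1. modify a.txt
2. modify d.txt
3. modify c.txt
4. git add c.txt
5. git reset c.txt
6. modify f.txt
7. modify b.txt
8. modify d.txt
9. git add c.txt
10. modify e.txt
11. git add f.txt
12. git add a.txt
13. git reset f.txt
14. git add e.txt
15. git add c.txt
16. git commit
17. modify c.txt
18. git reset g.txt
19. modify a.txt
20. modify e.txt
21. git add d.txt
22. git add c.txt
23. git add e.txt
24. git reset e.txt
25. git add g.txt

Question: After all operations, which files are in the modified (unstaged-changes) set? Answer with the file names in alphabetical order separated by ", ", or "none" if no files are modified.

After op 1 (modify a.txt): modified={a.txt} staged={none}
After op 2 (modify d.txt): modified={a.txt, d.txt} staged={none}
After op 3 (modify c.txt): modified={a.txt, c.txt, d.txt} staged={none}
After op 4 (git add c.txt): modified={a.txt, d.txt} staged={c.txt}
After op 5 (git reset c.txt): modified={a.txt, c.txt, d.txt} staged={none}
After op 6 (modify f.txt): modified={a.txt, c.txt, d.txt, f.txt} staged={none}
After op 7 (modify b.txt): modified={a.txt, b.txt, c.txt, d.txt, f.txt} staged={none}
After op 8 (modify d.txt): modified={a.txt, b.txt, c.txt, d.txt, f.txt} staged={none}
After op 9 (git add c.txt): modified={a.txt, b.txt, d.txt, f.txt} staged={c.txt}
After op 10 (modify e.txt): modified={a.txt, b.txt, d.txt, e.txt, f.txt} staged={c.txt}
After op 11 (git add f.txt): modified={a.txt, b.txt, d.txt, e.txt} staged={c.txt, f.txt}
After op 12 (git add a.txt): modified={b.txt, d.txt, e.txt} staged={a.txt, c.txt, f.txt}
After op 13 (git reset f.txt): modified={b.txt, d.txt, e.txt, f.txt} staged={a.txt, c.txt}
After op 14 (git add e.txt): modified={b.txt, d.txt, f.txt} staged={a.txt, c.txt, e.txt}
After op 15 (git add c.txt): modified={b.txt, d.txt, f.txt} staged={a.txt, c.txt, e.txt}
After op 16 (git commit): modified={b.txt, d.txt, f.txt} staged={none}
After op 17 (modify c.txt): modified={b.txt, c.txt, d.txt, f.txt} staged={none}
After op 18 (git reset g.txt): modified={b.txt, c.txt, d.txt, f.txt} staged={none}
After op 19 (modify a.txt): modified={a.txt, b.txt, c.txt, d.txt, f.txt} staged={none}
After op 20 (modify e.txt): modified={a.txt, b.txt, c.txt, d.txt, e.txt, f.txt} staged={none}
After op 21 (git add d.txt): modified={a.txt, b.txt, c.txt, e.txt, f.txt} staged={d.txt}
After op 22 (git add c.txt): modified={a.txt, b.txt, e.txt, f.txt} staged={c.txt, d.txt}
After op 23 (git add e.txt): modified={a.txt, b.txt, f.txt} staged={c.txt, d.txt, e.txt}
After op 24 (git reset e.txt): modified={a.txt, b.txt, e.txt, f.txt} staged={c.txt, d.txt}
After op 25 (git add g.txt): modified={a.txt, b.txt, e.txt, f.txt} staged={c.txt, d.txt}

Answer: a.txt, b.txt, e.txt, f.txt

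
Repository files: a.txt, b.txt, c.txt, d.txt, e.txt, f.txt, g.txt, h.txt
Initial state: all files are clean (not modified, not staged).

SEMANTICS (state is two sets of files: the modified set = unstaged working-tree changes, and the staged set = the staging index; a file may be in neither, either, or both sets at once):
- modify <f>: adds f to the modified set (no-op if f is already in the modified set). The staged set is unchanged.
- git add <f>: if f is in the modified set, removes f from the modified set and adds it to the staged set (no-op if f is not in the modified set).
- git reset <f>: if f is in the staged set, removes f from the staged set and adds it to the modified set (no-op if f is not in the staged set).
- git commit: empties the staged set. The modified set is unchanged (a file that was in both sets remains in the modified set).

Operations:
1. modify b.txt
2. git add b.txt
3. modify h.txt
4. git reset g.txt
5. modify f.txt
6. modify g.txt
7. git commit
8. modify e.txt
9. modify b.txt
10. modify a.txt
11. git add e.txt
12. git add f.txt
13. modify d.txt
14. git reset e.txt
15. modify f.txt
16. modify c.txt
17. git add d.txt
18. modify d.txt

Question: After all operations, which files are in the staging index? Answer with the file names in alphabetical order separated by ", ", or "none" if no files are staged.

After op 1 (modify b.txt): modified={b.txt} staged={none}
After op 2 (git add b.txt): modified={none} staged={b.txt}
After op 3 (modify h.txt): modified={h.txt} staged={b.txt}
After op 4 (git reset g.txt): modified={h.txt} staged={b.txt}
After op 5 (modify f.txt): modified={f.txt, h.txt} staged={b.txt}
After op 6 (modify g.txt): modified={f.txt, g.txt, h.txt} staged={b.txt}
After op 7 (git commit): modified={f.txt, g.txt, h.txt} staged={none}
After op 8 (modify e.txt): modified={e.txt, f.txt, g.txt, h.txt} staged={none}
After op 9 (modify b.txt): modified={b.txt, e.txt, f.txt, g.txt, h.txt} staged={none}
After op 10 (modify a.txt): modified={a.txt, b.txt, e.txt, f.txt, g.txt, h.txt} staged={none}
After op 11 (git add e.txt): modified={a.txt, b.txt, f.txt, g.txt, h.txt} staged={e.txt}
After op 12 (git add f.txt): modified={a.txt, b.txt, g.txt, h.txt} staged={e.txt, f.txt}
After op 13 (modify d.txt): modified={a.txt, b.txt, d.txt, g.txt, h.txt} staged={e.txt, f.txt}
After op 14 (git reset e.txt): modified={a.txt, b.txt, d.txt, e.txt, g.txt, h.txt} staged={f.txt}
After op 15 (modify f.txt): modified={a.txt, b.txt, d.txt, e.txt, f.txt, g.txt, h.txt} staged={f.txt}
After op 16 (modify c.txt): modified={a.txt, b.txt, c.txt, d.txt, e.txt, f.txt, g.txt, h.txt} staged={f.txt}
After op 17 (git add d.txt): modified={a.txt, b.txt, c.txt, e.txt, f.txt, g.txt, h.txt} staged={d.txt, f.txt}
After op 18 (modify d.txt): modified={a.txt, b.txt, c.txt, d.txt, e.txt, f.txt, g.txt, h.txt} staged={d.txt, f.txt}

Answer: d.txt, f.txt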